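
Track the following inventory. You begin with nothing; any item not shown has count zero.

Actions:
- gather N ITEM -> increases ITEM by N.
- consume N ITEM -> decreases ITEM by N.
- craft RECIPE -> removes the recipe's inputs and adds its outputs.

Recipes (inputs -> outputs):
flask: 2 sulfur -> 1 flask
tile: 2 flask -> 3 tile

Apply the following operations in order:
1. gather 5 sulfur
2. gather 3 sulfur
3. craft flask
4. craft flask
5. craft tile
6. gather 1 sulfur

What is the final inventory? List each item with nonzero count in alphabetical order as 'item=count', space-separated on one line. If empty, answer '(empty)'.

Answer: sulfur=5 tile=3

Derivation:
After 1 (gather 5 sulfur): sulfur=5
After 2 (gather 3 sulfur): sulfur=8
After 3 (craft flask): flask=1 sulfur=6
After 4 (craft flask): flask=2 sulfur=4
After 5 (craft tile): sulfur=4 tile=3
After 6 (gather 1 sulfur): sulfur=5 tile=3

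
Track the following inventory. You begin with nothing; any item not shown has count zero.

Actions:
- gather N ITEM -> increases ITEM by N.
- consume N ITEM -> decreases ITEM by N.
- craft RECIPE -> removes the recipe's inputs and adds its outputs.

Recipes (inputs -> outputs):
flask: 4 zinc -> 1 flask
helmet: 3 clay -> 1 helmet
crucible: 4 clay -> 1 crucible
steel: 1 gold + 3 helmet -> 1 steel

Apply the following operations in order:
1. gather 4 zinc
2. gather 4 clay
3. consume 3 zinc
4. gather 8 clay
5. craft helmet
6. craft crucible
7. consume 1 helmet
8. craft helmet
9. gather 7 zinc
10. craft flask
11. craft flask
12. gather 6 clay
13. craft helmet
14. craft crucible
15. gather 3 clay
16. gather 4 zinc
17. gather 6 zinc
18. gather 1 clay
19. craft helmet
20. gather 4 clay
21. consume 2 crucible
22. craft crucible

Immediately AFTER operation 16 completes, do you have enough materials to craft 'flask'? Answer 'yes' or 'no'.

Answer: yes

Derivation:
After 1 (gather 4 zinc): zinc=4
After 2 (gather 4 clay): clay=4 zinc=4
After 3 (consume 3 zinc): clay=4 zinc=1
After 4 (gather 8 clay): clay=12 zinc=1
After 5 (craft helmet): clay=9 helmet=1 zinc=1
After 6 (craft crucible): clay=5 crucible=1 helmet=1 zinc=1
After 7 (consume 1 helmet): clay=5 crucible=1 zinc=1
After 8 (craft helmet): clay=2 crucible=1 helmet=1 zinc=1
After 9 (gather 7 zinc): clay=2 crucible=1 helmet=1 zinc=8
After 10 (craft flask): clay=2 crucible=1 flask=1 helmet=1 zinc=4
After 11 (craft flask): clay=2 crucible=1 flask=2 helmet=1
After 12 (gather 6 clay): clay=8 crucible=1 flask=2 helmet=1
After 13 (craft helmet): clay=5 crucible=1 flask=2 helmet=2
After 14 (craft crucible): clay=1 crucible=2 flask=2 helmet=2
After 15 (gather 3 clay): clay=4 crucible=2 flask=2 helmet=2
After 16 (gather 4 zinc): clay=4 crucible=2 flask=2 helmet=2 zinc=4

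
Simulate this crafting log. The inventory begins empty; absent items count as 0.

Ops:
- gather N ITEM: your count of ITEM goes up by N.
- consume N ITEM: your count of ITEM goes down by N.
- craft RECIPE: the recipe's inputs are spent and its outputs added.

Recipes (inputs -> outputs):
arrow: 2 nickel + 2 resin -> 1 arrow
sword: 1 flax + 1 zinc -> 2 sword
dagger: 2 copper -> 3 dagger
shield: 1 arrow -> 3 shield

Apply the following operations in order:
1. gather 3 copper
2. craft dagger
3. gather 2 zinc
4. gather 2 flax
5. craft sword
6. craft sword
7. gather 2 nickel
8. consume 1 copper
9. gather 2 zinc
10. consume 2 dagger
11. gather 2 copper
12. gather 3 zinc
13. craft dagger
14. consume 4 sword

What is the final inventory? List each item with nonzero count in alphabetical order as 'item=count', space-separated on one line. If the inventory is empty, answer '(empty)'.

After 1 (gather 3 copper): copper=3
After 2 (craft dagger): copper=1 dagger=3
After 3 (gather 2 zinc): copper=1 dagger=3 zinc=2
After 4 (gather 2 flax): copper=1 dagger=3 flax=2 zinc=2
After 5 (craft sword): copper=1 dagger=3 flax=1 sword=2 zinc=1
After 6 (craft sword): copper=1 dagger=3 sword=4
After 7 (gather 2 nickel): copper=1 dagger=3 nickel=2 sword=4
After 8 (consume 1 copper): dagger=3 nickel=2 sword=4
After 9 (gather 2 zinc): dagger=3 nickel=2 sword=4 zinc=2
After 10 (consume 2 dagger): dagger=1 nickel=2 sword=4 zinc=2
After 11 (gather 2 copper): copper=2 dagger=1 nickel=2 sword=4 zinc=2
After 12 (gather 3 zinc): copper=2 dagger=1 nickel=2 sword=4 zinc=5
After 13 (craft dagger): dagger=4 nickel=2 sword=4 zinc=5
After 14 (consume 4 sword): dagger=4 nickel=2 zinc=5

Answer: dagger=4 nickel=2 zinc=5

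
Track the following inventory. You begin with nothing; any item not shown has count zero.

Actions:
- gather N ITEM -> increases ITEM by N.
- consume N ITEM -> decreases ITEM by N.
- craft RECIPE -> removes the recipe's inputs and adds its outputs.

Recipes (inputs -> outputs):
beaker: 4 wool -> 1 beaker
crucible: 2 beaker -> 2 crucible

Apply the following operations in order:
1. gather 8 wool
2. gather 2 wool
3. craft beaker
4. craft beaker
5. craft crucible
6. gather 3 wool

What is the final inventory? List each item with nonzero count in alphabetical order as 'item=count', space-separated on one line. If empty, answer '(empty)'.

After 1 (gather 8 wool): wool=8
After 2 (gather 2 wool): wool=10
After 3 (craft beaker): beaker=1 wool=6
After 4 (craft beaker): beaker=2 wool=2
After 5 (craft crucible): crucible=2 wool=2
After 6 (gather 3 wool): crucible=2 wool=5

Answer: crucible=2 wool=5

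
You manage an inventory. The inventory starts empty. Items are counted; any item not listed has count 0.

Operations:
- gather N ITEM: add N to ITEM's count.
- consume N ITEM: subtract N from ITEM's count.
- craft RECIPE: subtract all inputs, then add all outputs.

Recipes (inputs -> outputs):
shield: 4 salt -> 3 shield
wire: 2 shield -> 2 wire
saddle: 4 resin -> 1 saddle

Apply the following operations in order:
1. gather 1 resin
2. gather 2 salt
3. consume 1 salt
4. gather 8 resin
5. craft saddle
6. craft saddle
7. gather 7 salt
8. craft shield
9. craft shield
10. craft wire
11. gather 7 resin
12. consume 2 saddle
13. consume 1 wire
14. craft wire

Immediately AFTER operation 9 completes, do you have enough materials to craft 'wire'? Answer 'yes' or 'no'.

Answer: yes

Derivation:
After 1 (gather 1 resin): resin=1
After 2 (gather 2 salt): resin=1 salt=2
After 3 (consume 1 salt): resin=1 salt=1
After 4 (gather 8 resin): resin=9 salt=1
After 5 (craft saddle): resin=5 saddle=1 salt=1
After 6 (craft saddle): resin=1 saddle=2 salt=1
After 7 (gather 7 salt): resin=1 saddle=2 salt=8
After 8 (craft shield): resin=1 saddle=2 salt=4 shield=3
After 9 (craft shield): resin=1 saddle=2 shield=6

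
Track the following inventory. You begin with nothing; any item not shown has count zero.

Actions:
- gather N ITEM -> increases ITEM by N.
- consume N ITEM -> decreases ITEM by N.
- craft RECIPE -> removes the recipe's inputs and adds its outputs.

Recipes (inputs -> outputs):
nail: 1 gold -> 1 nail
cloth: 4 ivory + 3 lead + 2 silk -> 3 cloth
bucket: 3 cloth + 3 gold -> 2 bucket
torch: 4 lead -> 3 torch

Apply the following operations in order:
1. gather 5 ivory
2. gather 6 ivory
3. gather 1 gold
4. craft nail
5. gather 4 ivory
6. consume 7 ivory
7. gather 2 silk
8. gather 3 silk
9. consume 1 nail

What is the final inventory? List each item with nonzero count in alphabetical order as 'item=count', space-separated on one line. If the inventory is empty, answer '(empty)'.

Answer: ivory=8 silk=5

Derivation:
After 1 (gather 5 ivory): ivory=5
After 2 (gather 6 ivory): ivory=11
After 3 (gather 1 gold): gold=1 ivory=11
After 4 (craft nail): ivory=11 nail=1
After 5 (gather 4 ivory): ivory=15 nail=1
After 6 (consume 7 ivory): ivory=8 nail=1
After 7 (gather 2 silk): ivory=8 nail=1 silk=2
After 8 (gather 3 silk): ivory=8 nail=1 silk=5
After 9 (consume 1 nail): ivory=8 silk=5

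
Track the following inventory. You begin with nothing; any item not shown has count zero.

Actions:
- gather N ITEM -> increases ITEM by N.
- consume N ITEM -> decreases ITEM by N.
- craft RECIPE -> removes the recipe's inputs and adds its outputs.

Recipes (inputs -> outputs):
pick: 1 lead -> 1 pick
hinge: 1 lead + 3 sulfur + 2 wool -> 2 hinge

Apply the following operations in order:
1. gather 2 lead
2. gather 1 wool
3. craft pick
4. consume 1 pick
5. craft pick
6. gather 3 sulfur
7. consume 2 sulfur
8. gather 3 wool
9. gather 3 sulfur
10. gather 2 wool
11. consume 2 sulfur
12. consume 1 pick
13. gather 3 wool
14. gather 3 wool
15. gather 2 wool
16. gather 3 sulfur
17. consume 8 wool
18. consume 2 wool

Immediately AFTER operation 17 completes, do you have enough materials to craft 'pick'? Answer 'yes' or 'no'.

Answer: no

Derivation:
After 1 (gather 2 lead): lead=2
After 2 (gather 1 wool): lead=2 wool=1
After 3 (craft pick): lead=1 pick=1 wool=1
After 4 (consume 1 pick): lead=1 wool=1
After 5 (craft pick): pick=1 wool=1
After 6 (gather 3 sulfur): pick=1 sulfur=3 wool=1
After 7 (consume 2 sulfur): pick=1 sulfur=1 wool=1
After 8 (gather 3 wool): pick=1 sulfur=1 wool=4
After 9 (gather 3 sulfur): pick=1 sulfur=4 wool=4
After 10 (gather 2 wool): pick=1 sulfur=4 wool=6
After 11 (consume 2 sulfur): pick=1 sulfur=2 wool=6
After 12 (consume 1 pick): sulfur=2 wool=6
After 13 (gather 3 wool): sulfur=2 wool=9
After 14 (gather 3 wool): sulfur=2 wool=12
After 15 (gather 2 wool): sulfur=2 wool=14
After 16 (gather 3 sulfur): sulfur=5 wool=14
After 17 (consume 8 wool): sulfur=5 wool=6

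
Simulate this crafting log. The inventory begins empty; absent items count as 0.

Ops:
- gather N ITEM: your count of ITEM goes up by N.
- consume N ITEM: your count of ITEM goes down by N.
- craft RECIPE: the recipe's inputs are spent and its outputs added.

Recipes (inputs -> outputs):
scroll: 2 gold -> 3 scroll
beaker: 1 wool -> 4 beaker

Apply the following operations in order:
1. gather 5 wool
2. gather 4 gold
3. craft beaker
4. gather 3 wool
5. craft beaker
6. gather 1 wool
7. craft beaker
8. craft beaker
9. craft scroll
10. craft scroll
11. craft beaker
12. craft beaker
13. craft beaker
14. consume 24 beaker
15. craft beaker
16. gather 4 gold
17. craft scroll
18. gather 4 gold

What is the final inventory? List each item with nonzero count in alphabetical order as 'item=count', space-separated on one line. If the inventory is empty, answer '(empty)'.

After 1 (gather 5 wool): wool=5
After 2 (gather 4 gold): gold=4 wool=5
After 3 (craft beaker): beaker=4 gold=4 wool=4
After 4 (gather 3 wool): beaker=4 gold=4 wool=7
After 5 (craft beaker): beaker=8 gold=4 wool=6
After 6 (gather 1 wool): beaker=8 gold=4 wool=7
After 7 (craft beaker): beaker=12 gold=4 wool=6
After 8 (craft beaker): beaker=16 gold=4 wool=5
After 9 (craft scroll): beaker=16 gold=2 scroll=3 wool=5
After 10 (craft scroll): beaker=16 scroll=6 wool=5
After 11 (craft beaker): beaker=20 scroll=6 wool=4
After 12 (craft beaker): beaker=24 scroll=6 wool=3
After 13 (craft beaker): beaker=28 scroll=6 wool=2
After 14 (consume 24 beaker): beaker=4 scroll=6 wool=2
After 15 (craft beaker): beaker=8 scroll=6 wool=1
After 16 (gather 4 gold): beaker=8 gold=4 scroll=6 wool=1
After 17 (craft scroll): beaker=8 gold=2 scroll=9 wool=1
After 18 (gather 4 gold): beaker=8 gold=6 scroll=9 wool=1

Answer: beaker=8 gold=6 scroll=9 wool=1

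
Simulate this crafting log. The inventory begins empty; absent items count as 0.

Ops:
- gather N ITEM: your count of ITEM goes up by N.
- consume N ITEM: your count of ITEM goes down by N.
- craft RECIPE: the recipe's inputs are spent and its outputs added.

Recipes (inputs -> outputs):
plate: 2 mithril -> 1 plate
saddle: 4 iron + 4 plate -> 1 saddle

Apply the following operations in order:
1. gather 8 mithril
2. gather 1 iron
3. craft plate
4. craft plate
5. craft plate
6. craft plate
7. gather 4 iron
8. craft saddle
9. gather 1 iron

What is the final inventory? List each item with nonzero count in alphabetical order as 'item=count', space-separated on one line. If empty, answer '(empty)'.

After 1 (gather 8 mithril): mithril=8
After 2 (gather 1 iron): iron=1 mithril=8
After 3 (craft plate): iron=1 mithril=6 plate=1
After 4 (craft plate): iron=1 mithril=4 plate=2
After 5 (craft plate): iron=1 mithril=2 plate=3
After 6 (craft plate): iron=1 plate=4
After 7 (gather 4 iron): iron=5 plate=4
After 8 (craft saddle): iron=1 saddle=1
After 9 (gather 1 iron): iron=2 saddle=1

Answer: iron=2 saddle=1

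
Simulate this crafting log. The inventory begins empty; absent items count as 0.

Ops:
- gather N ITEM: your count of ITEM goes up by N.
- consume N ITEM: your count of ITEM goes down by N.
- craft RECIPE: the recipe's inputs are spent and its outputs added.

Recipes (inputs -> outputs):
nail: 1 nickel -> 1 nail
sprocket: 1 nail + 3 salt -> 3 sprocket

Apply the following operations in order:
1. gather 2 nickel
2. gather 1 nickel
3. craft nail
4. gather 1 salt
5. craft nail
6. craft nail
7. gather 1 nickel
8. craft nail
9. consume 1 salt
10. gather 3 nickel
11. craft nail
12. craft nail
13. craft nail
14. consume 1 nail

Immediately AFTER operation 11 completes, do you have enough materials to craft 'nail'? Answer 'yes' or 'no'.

After 1 (gather 2 nickel): nickel=2
After 2 (gather 1 nickel): nickel=3
After 3 (craft nail): nail=1 nickel=2
After 4 (gather 1 salt): nail=1 nickel=2 salt=1
After 5 (craft nail): nail=2 nickel=1 salt=1
After 6 (craft nail): nail=3 salt=1
After 7 (gather 1 nickel): nail=3 nickel=1 salt=1
After 8 (craft nail): nail=4 salt=1
After 9 (consume 1 salt): nail=4
After 10 (gather 3 nickel): nail=4 nickel=3
After 11 (craft nail): nail=5 nickel=2

Answer: yes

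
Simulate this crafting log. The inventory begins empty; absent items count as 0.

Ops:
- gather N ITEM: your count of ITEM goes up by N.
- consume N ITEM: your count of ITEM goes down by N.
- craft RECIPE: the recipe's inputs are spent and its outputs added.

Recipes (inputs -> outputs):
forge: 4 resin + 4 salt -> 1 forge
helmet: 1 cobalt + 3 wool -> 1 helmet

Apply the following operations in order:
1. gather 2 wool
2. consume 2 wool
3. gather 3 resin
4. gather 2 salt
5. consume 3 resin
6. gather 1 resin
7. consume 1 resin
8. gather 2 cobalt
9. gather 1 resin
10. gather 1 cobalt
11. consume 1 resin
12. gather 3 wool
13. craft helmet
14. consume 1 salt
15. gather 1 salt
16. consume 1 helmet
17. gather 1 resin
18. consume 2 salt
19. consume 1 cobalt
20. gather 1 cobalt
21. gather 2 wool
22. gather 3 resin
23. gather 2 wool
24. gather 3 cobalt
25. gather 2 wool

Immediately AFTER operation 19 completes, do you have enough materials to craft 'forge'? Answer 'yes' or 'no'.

Answer: no

Derivation:
After 1 (gather 2 wool): wool=2
After 2 (consume 2 wool): (empty)
After 3 (gather 3 resin): resin=3
After 4 (gather 2 salt): resin=3 salt=2
After 5 (consume 3 resin): salt=2
After 6 (gather 1 resin): resin=1 salt=2
After 7 (consume 1 resin): salt=2
After 8 (gather 2 cobalt): cobalt=2 salt=2
After 9 (gather 1 resin): cobalt=2 resin=1 salt=2
After 10 (gather 1 cobalt): cobalt=3 resin=1 salt=2
After 11 (consume 1 resin): cobalt=3 salt=2
After 12 (gather 3 wool): cobalt=3 salt=2 wool=3
After 13 (craft helmet): cobalt=2 helmet=1 salt=2
After 14 (consume 1 salt): cobalt=2 helmet=1 salt=1
After 15 (gather 1 salt): cobalt=2 helmet=1 salt=2
After 16 (consume 1 helmet): cobalt=2 salt=2
After 17 (gather 1 resin): cobalt=2 resin=1 salt=2
After 18 (consume 2 salt): cobalt=2 resin=1
After 19 (consume 1 cobalt): cobalt=1 resin=1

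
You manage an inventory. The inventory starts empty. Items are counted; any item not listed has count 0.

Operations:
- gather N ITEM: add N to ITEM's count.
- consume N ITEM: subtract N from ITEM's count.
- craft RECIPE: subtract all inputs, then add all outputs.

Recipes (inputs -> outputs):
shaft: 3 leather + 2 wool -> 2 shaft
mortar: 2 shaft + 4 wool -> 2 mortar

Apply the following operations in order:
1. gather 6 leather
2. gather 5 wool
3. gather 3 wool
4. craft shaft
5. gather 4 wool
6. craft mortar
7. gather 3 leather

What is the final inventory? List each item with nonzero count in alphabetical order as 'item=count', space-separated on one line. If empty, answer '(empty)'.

After 1 (gather 6 leather): leather=6
After 2 (gather 5 wool): leather=6 wool=5
After 3 (gather 3 wool): leather=6 wool=8
After 4 (craft shaft): leather=3 shaft=2 wool=6
After 5 (gather 4 wool): leather=3 shaft=2 wool=10
After 6 (craft mortar): leather=3 mortar=2 wool=6
After 7 (gather 3 leather): leather=6 mortar=2 wool=6

Answer: leather=6 mortar=2 wool=6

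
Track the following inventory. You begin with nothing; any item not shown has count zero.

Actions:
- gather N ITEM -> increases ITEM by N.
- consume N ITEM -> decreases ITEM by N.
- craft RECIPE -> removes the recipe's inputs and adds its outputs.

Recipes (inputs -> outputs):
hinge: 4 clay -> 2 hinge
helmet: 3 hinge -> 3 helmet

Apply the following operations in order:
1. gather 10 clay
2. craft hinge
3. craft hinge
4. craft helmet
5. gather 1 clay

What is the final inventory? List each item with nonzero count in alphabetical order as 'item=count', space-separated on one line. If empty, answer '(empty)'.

After 1 (gather 10 clay): clay=10
After 2 (craft hinge): clay=6 hinge=2
After 3 (craft hinge): clay=2 hinge=4
After 4 (craft helmet): clay=2 helmet=3 hinge=1
After 5 (gather 1 clay): clay=3 helmet=3 hinge=1

Answer: clay=3 helmet=3 hinge=1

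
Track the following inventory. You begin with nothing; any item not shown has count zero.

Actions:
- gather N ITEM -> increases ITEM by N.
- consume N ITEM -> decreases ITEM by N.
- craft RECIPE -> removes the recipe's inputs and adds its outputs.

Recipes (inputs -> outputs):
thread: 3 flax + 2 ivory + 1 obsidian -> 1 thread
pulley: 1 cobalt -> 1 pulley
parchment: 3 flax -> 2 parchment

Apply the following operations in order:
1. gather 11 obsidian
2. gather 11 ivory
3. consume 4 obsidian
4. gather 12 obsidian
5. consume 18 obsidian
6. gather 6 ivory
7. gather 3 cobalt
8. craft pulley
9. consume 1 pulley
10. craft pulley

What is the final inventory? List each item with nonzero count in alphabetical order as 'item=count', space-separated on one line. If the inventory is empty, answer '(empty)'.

After 1 (gather 11 obsidian): obsidian=11
After 2 (gather 11 ivory): ivory=11 obsidian=11
After 3 (consume 4 obsidian): ivory=11 obsidian=7
After 4 (gather 12 obsidian): ivory=11 obsidian=19
After 5 (consume 18 obsidian): ivory=11 obsidian=1
After 6 (gather 6 ivory): ivory=17 obsidian=1
After 7 (gather 3 cobalt): cobalt=3 ivory=17 obsidian=1
After 8 (craft pulley): cobalt=2 ivory=17 obsidian=1 pulley=1
After 9 (consume 1 pulley): cobalt=2 ivory=17 obsidian=1
After 10 (craft pulley): cobalt=1 ivory=17 obsidian=1 pulley=1

Answer: cobalt=1 ivory=17 obsidian=1 pulley=1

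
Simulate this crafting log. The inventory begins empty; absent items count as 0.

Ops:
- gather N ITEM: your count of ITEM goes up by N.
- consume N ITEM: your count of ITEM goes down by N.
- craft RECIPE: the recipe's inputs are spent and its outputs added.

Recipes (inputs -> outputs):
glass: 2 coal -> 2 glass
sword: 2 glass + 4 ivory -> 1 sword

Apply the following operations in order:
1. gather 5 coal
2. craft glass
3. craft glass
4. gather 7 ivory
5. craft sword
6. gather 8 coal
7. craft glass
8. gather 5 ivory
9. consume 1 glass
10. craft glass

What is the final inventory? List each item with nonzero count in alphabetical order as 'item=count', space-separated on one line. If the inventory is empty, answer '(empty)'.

Answer: coal=5 glass=5 ivory=8 sword=1

Derivation:
After 1 (gather 5 coal): coal=5
After 2 (craft glass): coal=3 glass=2
After 3 (craft glass): coal=1 glass=4
After 4 (gather 7 ivory): coal=1 glass=4 ivory=7
After 5 (craft sword): coal=1 glass=2 ivory=3 sword=1
After 6 (gather 8 coal): coal=9 glass=2 ivory=3 sword=1
After 7 (craft glass): coal=7 glass=4 ivory=3 sword=1
After 8 (gather 5 ivory): coal=7 glass=4 ivory=8 sword=1
After 9 (consume 1 glass): coal=7 glass=3 ivory=8 sword=1
After 10 (craft glass): coal=5 glass=5 ivory=8 sword=1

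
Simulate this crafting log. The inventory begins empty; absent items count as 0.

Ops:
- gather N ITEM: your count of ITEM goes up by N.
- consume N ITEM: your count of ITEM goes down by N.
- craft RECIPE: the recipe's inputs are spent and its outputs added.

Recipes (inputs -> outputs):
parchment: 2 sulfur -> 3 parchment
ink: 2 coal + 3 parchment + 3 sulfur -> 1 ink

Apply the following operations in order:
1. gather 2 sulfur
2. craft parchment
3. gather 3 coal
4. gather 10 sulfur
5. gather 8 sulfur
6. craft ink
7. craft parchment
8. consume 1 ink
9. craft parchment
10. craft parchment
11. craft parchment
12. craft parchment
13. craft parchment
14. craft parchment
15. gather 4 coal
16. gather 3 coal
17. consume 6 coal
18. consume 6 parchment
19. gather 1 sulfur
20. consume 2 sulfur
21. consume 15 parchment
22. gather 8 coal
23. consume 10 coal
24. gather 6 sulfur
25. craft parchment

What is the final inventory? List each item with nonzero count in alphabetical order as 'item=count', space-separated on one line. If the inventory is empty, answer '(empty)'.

Answer: parchment=3 sulfur=4

Derivation:
After 1 (gather 2 sulfur): sulfur=2
After 2 (craft parchment): parchment=3
After 3 (gather 3 coal): coal=3 parchment=3
After 4 (gather 10 sulfur): coal=3 parchment=3 sulfur=10
After 5 (gather 8 sulfur): coal=3 parchment=3 sulfur=18
After 6 (craft ink): coal=1 ink=1 sulfur=15
After 7 (craft parchment): coal=1 ink=1 parchment=3 sulfur=13
After 8 (consume 1 ink): coal=1 parchment=3 sulfur=13
After 9 (craft parchment): coal=1 parchment=6 sulfur=11
After 10 (craft parchment): coal=1 parchment=9 sulfur=9
After 11 (craft parchment): coal=1 parchment=12 sulfur=7
After 12 (craft parchment): coal=1 parchment=15 sulfur=5
After 13 (craft parchment): coal=1 parchment=18 sulfur=3
After 14 (craft parchment): coal=1 parchment=21 sulfur=1
After 15 (gather 4 coal): coal=5 parchment=21 sulfur=1
After 16 (gather 3 coal): coal=8 parchment=21 sulfur=1
After 17 (consume 6 coal): coal=2 parchment=21 sulfur=1
After 18 (consume 6 parchment): coal=2 parchment=15 sulfur=1
After 19 (gather 1 sulfur): coal=2 parchment=15 sulfur=2
After 20 (consume 2 sulfur): coal=2 parchment=15
After 21 (consume 15 parchment): coal=2
After 22 (gather 8 coal): coal=10
After 23 (consume 10 coal): (empty)
After 24 (gather 6 sulfur): sulfur=6
After 25 (craft parchment): parchment=3 sulfur=4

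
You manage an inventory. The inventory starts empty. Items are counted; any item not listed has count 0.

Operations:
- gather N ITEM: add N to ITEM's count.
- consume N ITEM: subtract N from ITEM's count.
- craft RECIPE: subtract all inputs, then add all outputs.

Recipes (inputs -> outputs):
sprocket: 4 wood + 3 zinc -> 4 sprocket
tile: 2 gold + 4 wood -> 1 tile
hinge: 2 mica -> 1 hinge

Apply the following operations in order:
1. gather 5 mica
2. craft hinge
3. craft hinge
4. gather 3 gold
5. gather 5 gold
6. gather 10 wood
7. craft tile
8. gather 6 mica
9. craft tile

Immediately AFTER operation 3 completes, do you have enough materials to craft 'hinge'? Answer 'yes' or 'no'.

Answer: no

Derivation:
After 1 (gather 5 mica): mica=5
After 2 (craft hinge): hinge=1 mica=3
After 3 (craft hinge): hinge=2 mica=1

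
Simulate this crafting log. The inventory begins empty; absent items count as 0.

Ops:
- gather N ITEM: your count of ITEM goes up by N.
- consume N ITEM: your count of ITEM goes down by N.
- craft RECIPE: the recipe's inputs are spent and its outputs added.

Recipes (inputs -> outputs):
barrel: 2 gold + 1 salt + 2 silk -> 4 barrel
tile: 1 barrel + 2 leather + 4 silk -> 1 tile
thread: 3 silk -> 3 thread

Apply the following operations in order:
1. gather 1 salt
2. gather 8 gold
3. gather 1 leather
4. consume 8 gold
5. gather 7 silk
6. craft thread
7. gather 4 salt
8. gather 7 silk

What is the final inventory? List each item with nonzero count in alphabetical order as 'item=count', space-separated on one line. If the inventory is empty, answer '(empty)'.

Answer: leather=1 salt=5 silk=11 thread=3

Derivation:
After 1 (gather 1 salt): salt=1
After 2 (gather 8 gold): gold=8 salt=1
After 3 (gather 1 leather): gold=8 leather=1 salt=1
After 4 (consume 8 gold): leather=1 salt=1
After 5 (gather 7 silk): leather=1 salt=1 silk=7
After 6 (craft thread): leather=1 salt=1 silk=4 thread=3
After 7 (gather 4 salt): leather=1 salt=5 silk=4 thread=3
After 8 (gather 7 silk): leather=1 salt=5 silk=11 thread=3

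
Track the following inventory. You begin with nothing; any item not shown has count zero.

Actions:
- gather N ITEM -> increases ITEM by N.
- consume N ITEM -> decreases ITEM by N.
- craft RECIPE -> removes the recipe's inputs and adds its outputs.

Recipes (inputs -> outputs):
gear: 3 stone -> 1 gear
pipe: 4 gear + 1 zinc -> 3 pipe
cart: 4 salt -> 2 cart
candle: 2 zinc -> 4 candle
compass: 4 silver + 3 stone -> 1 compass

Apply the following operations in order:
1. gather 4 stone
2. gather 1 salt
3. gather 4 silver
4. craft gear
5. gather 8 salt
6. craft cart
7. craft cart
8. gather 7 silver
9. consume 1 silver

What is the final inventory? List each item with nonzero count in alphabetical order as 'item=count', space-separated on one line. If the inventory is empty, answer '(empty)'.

After 1 (gather 4 stone): stone=4
After 2 (gather 1 salt): salt=1 stone=4
After 3 (gather 4 silver): salt=1 silver=4 stone=4
After 4 (craft gear): gear=1 salt=1 silver=4 stone=1
After 5 (gather 8 salt): gear=1 salt=9 silver=4 stone=1
After 6 (craft cart): cart=2 gear=1 salt=5 silver=4 stone=1
After 7 (craft cart): cart=4 gear=1 salt=1 silver=4 stone=1
After 8 (gather 7 silver): cart=4 gear=1 salt=1 silver=11 stone=1
After 9 (consume 1 silver): cart=4 gear=1 salt=1 silver=10 stone=1

Answer: cart=4 gear=1 salt=1 silver=10 stone=1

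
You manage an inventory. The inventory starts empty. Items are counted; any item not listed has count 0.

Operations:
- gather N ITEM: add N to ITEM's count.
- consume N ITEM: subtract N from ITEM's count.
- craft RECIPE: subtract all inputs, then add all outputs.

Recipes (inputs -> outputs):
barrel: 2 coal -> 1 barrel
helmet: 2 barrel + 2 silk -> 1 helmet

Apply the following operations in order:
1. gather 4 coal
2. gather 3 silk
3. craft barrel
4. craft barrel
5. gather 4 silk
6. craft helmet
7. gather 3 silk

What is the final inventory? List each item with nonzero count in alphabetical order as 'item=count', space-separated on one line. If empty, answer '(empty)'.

Answer: helmet=1 silk=8

Derivation:
After 1 (gather 4 coal): coal=4
After 2 (gather 3 silk): coal=4 silk=3
After 3 (craft barrel): barrel=1 coal=2 silk=3
After 4 (craft barrel): barrel=2 silk=3
After 5 (gather 4 silk): barrel=2 silk=7
After 6 (craft helmet): helmet=1 silk=5
After 7 (gather 3 silk): helmet=1 silk=8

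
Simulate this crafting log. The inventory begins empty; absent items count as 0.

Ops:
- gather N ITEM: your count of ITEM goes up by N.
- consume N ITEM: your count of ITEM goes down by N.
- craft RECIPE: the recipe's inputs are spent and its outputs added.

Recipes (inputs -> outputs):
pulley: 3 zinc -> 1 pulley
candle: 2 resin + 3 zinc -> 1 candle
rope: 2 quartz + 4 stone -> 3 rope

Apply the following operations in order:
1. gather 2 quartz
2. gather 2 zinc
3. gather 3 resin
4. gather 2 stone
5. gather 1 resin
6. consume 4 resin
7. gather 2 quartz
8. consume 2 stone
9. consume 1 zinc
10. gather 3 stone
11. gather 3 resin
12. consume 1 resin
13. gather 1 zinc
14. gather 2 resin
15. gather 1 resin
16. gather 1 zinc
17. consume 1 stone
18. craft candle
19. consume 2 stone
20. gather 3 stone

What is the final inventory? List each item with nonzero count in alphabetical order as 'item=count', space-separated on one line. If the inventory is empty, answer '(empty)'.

After 1 (gather 2 quartz): quartz=2
After 2 (gather 2 zinc): quartz=2 zinc=2
After 3 (gather 3 resin): quartz=2 resin=3 zinc=2
After 4 (gather 2 stone): quartz=2 resin=3 stone=2 zinc=2
After 5 (gather 1 resin): quartz=2 resin=4 stone=2 zinc=2
After 6 (consume 4 resin): quartz=2 stone=2 zinc=2
After 7 (gather 2 quartz): quartz=4 stone=2 zinc=2
After 8 (consume 2 stone): quartz=4 zinc=2
After 9 (consume 1 zinc): quartz=4 zinc=1
After 10 (gather 3 stone): quartz=4 stone=3 zinc=1
After 11 (gather 3 resin): quartz=4 resin=3 stone=3 zinc=1
After 12 (consume 1 resin): quartz=4 resin=2 stone=3 zinc=1
After 13 (gather 1 zinc): quartz=4 resin=2 stone=3 zinc=2
After 14 (gather 2 resin): quartz=4 resin=4 stone=3 zinc=2
After 15 (gather 1 resin): quartz=4 resin=5 stone=3 zinc=2
After 16 (gather 1 zinc): quartz=4 resin=5 stone=3 zinc=3
After 17 (consume 1 stone): quartz=4 resin=5 stone=2 zinc=3
After 18 (craft candle): candle=1 quartz=4 resin=3 stone=2
After 19 (consume 2 stone): candle=1 quartz=4 resin=3
After 20 (gather 3 stone): candle=1 quartz=4 resin=3 stone=3

Answer: candle=1 quartz=4 resin=3 stone=3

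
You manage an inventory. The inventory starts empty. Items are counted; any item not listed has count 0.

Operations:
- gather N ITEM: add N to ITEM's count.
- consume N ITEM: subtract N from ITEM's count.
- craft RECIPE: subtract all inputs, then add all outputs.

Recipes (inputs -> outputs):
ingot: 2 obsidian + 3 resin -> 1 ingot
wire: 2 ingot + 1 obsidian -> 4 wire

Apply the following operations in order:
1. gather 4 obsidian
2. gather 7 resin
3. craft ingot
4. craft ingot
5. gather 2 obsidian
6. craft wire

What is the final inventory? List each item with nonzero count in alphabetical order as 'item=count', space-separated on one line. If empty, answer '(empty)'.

Answer: obsidian=1 resin=1 wire=4

Derivation:
After 1 (gather 4 obsidian): obsidian=4
After 2 (gather 7 resin): obsidian=4 resin=7
After 3 (craft ingot): ingot=1 obsidian=2 resin=4
After 4 (craft ingot): ingot=2 resin=1
After 5 (gather 2 obsidian): ingot=2 obsidian=2 resin=1
After 6 (craft wire): obsidian=1 resin=1 wire=4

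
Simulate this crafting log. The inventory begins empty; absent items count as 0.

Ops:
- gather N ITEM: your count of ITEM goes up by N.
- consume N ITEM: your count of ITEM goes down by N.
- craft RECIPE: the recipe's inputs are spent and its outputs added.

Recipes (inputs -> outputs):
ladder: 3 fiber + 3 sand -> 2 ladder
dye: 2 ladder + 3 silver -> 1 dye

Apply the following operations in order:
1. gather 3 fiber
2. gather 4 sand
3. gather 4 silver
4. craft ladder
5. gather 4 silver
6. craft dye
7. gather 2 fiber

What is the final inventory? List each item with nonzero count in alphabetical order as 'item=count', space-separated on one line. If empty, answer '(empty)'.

After 1 (gather 3 fiber): fiber=3
After 2 (gather 4 sand): fiber=3 sand=4
After 3 (gather 4 silver): fiber=3 sand=4 silver=4
After 4 (craft ladder): ladder=2 sand=1 silver=4
After 5 (gather 4 silver): ladder=2 sand=1 silver=8
After 6 (craft dye): dye=1 sand=1 silver=5
After 7 (gather 2 fiber): dye=1 fiber=2 sand=1 silver=5

Answer: dye=1 fiber=2 sand=1 silver=5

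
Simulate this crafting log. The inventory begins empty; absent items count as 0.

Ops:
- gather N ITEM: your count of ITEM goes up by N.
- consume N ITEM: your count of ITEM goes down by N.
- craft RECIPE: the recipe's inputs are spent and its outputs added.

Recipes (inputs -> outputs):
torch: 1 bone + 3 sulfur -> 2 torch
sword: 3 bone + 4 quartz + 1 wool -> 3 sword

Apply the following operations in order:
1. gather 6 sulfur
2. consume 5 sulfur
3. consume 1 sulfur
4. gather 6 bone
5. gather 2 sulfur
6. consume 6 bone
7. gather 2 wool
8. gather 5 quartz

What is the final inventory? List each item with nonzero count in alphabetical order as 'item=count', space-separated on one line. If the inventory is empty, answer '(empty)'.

Answer: quartz=5 sulfur=2 wool=2

Derivation:
After 1 (gather 6 sulfur): sulfur=6
After 2 (consume 5 sulfur): sulfur=1
After 3 (consume 1 sulfur): (empty)
After 4 (gather 6 bone): bone=6
After 5 (gather 2 sulfur): bone=6 sulfur=2
After 6 (consume 6 bone): sulfur=2
After 7 (gather 2 wool): sulfur=2 wool=2
After 8 (gather 5 quartz): quartz=5 sulfur=2 wool=2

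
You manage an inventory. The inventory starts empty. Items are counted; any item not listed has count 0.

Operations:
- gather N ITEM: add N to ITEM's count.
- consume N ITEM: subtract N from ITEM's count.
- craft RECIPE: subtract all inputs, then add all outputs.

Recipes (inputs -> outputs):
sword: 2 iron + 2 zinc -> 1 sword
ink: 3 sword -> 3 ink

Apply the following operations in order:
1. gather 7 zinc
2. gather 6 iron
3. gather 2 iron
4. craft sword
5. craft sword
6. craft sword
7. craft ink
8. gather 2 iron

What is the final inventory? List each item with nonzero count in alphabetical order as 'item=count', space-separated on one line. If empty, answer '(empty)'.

Answer: ink=3 iron=4 zinc=1

Derivation:
After 1 (gather 7 zinc): zinc=7
After 2 (gather 6 iron): iron=6 zinc=7
After 3 (gather 2 iron): iron=8 zinc=7
After 4 (craft sword): iron=6 sword=1 zinc=5
After 5 (craft sword): iron=4 sword=2 zinc=3
After 6 (craft sword): iron=2 sword=3 zinc=1
After 7 (craft ink): ink=3 iron=2 zinc=1
After 8 (gather 2 iron): ink=3 iron=4 zinc=1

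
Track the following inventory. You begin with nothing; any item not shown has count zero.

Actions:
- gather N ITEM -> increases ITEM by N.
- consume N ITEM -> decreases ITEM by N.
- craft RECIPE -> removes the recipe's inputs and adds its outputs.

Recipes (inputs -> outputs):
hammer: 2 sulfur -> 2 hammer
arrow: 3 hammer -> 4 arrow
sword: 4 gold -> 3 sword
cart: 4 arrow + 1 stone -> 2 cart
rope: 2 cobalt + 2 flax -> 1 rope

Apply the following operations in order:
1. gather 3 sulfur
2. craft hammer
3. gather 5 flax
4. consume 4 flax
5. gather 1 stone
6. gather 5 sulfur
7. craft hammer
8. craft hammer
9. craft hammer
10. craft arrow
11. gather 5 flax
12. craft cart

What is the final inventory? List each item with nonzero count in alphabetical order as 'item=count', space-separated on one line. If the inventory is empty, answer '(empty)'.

After 1 (gather 3 sulfur): sulfur=3
After 2 (craft hammer): hammer=2 sulfur=1
After 3 (gather 5 flax): flax=5 hammer=2 sulfur=1
After 4 (consume 4 flax): flax=1 hammer=2 sulfur=1
After 5 (gather 1 stone): flax=1 hammer=2 stone=1 sulfur=1
After 6 (gather 5 sulfur): flax=1 hammer=2 stone=1 sulfur=6
After 7 (craft hammer): flax=1 hammer=4 stone=1 sulfur=4
After 8 (craft hammer): flax=1 hammer=6 stone=1 sulfur=2
After 9 (craft hammer): flax=1 hammer=8 stone=1
After 10 (craft arrow): arrow=4 flax=1 hammer=5 stone=1
After 11 (gather 5 flax): arrow=4 flax=6 hammer=5 stone=1
After 12 (craft cart): cart=2 flax=6 hammer=5

Answer: cart=2 flax=6 hammer=5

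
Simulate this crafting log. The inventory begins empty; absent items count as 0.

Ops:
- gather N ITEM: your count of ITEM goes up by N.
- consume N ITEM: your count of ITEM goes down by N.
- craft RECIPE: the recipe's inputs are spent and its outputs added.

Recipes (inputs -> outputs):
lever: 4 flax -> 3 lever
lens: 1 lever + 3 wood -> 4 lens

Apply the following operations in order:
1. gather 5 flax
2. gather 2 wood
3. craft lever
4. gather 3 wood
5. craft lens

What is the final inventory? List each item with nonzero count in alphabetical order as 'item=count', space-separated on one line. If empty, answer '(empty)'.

Answer: flax=1 lens=4 lever=2 wood=2

Derivation:
After 1 (gather 5 flax): flax=5
After 2 (gather 2 wood): flax=5 wood=2
After 3 (craft lever): flax=1 lever=3 wood=2
After 4 (gather 3 wood): flax=1 lever=3 wood=5
After 5 (craft lens): flax=1 lens=4 lever=2 wood=2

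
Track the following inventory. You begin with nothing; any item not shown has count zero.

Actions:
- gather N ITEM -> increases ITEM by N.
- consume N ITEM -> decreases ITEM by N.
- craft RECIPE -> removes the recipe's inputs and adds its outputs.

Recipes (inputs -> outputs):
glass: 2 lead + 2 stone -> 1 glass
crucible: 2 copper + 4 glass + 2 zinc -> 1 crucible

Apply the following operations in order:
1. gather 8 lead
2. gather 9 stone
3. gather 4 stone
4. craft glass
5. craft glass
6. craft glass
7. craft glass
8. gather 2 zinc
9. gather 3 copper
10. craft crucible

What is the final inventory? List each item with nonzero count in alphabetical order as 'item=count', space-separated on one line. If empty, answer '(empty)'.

Answer: copper=1 crucible=1 stone=5

Derivation:
After 1 (gather 8 lead): lead=8
After 2 (gather 9 stone): lead=8 stone=9
After 3 (gather 4 stone): lead=8 stone=13
After 4 (craft glass): glass=1 lead=6 stone=11
After 5 (craft glass): glass=2 lead=4 stone=9
After 6 (craft glass): glass=3 lead=2 stone=7
After 7 (craft glass): glass=4 stone=5
After 8 (gather 2 zinc): glass=4 stone=5 zinc=2
After 9 (gather 3 copper): copper=3 glass=4 stone=5 zinc=2
After 10 (craft crucible): copper=1 crucible=1 stone=5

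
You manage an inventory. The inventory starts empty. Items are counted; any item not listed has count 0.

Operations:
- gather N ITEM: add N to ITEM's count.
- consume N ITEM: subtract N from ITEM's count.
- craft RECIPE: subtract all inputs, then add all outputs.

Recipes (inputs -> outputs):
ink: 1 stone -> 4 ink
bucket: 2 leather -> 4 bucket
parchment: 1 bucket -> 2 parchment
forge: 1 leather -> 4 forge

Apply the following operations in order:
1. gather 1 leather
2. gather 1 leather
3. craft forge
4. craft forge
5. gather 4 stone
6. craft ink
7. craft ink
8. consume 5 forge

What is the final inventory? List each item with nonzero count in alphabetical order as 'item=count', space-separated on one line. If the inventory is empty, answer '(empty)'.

Answer: forge=3 ink=8 stone=2

Derivation:
After 1 (gather 1 leather): leather=1
After 2 (gather 1 leather): leather=2
After 3 (craft forge): forge=4 leather=1
After 4 (craft forge): forge=8
After 5 (gather 4 stone): forge=8 stone=4
After 6 (craft ink): forge=8 ink=4 stone=3
After 7 (craft ink): forge=8 ink=8 stone=2
After 8 (consume 5 forge): forge=3 ink=8 stone=2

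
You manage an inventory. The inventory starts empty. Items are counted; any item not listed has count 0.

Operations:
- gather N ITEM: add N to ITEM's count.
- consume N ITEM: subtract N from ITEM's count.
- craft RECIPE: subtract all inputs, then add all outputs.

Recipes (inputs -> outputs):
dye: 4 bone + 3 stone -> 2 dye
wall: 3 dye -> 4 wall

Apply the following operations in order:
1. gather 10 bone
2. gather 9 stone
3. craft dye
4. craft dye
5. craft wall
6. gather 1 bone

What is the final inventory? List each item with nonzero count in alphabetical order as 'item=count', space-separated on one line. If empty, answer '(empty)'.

Answer: bone=3 dye=1 stone=3 wall=4

Derivation:
After 1 (gather 10 bone): bone=10
After 2 (gather 9 stone): bone=10 stone=9
After 3 (craft dye): bone=6 dye=2 stone=6
After 4 (craft dye): bone=2 dye=4 stone=3
After 5 (craft wall): bone=2 dye=1 stone=3 wall=4
After 6 (gather 1 bone): bone=3 dye=1 stone=3 wall=4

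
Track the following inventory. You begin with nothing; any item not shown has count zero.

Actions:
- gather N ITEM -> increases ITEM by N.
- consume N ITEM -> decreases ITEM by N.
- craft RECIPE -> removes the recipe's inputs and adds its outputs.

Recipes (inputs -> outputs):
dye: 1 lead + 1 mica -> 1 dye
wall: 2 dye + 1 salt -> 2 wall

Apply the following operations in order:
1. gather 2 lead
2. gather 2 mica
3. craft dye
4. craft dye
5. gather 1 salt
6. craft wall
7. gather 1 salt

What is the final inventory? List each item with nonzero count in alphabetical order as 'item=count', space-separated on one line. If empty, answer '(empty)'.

Answer: salt=1 wall=2

Derivation:
After 1 (gather 2 lead): lead=2
After 2 (gather 2 mica): lead=2 mica=2
After 3 (craft dye): dye=1 lead=1 mica=1
After 4 (craft dye): dye=2
After 5 (gather 1 salt): dye=2 salt=1
After 6 (craft wall): wall=2
After 7 (gather 1 salt): salt=1 wall=2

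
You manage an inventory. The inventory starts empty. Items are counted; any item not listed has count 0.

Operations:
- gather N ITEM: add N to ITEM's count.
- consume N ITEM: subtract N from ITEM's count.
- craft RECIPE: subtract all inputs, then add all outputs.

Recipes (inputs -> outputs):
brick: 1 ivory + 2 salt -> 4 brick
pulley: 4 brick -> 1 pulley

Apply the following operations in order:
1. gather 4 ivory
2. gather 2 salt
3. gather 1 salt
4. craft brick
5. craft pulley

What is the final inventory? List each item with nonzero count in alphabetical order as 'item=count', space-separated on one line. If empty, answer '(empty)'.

Answer: ivory=3 pulley=1 salt=1

Derivation:
After 1 (gather 4 ivory): ivory=4
After 2 (gather 2 salt): ivory=4 salt=2
After 3 (gather 1 salt): ivory=4 salt=3
After 4 (craft brick): brick=4 ivory=3 salt=1
After 5 (craft pulley): ivory=3 pulley=1 salt=1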